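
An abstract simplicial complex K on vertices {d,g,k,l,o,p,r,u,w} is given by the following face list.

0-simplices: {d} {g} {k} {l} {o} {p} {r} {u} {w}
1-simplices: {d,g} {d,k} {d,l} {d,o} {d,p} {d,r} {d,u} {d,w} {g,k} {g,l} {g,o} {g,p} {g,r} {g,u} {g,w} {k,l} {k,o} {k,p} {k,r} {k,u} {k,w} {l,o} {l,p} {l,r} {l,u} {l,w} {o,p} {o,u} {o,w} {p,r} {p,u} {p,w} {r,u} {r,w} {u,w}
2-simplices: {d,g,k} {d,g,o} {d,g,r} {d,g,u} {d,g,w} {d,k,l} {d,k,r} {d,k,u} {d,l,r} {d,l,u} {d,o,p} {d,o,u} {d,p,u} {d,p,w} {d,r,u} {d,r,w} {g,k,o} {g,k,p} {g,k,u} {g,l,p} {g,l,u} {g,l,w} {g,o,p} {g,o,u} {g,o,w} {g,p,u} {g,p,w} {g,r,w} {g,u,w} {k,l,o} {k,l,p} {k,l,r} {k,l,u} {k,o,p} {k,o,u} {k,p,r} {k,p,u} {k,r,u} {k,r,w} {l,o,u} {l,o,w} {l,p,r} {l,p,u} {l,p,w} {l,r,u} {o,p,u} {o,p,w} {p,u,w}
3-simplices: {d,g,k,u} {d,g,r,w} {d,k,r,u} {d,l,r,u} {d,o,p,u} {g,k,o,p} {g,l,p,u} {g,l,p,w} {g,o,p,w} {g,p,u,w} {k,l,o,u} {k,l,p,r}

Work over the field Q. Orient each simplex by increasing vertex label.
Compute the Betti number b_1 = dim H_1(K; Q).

b_1=0

n_0=9 n_1=35 n_2=48 n_3=12  [Q]
∂1: piv[dg,dk,dl,do,dp,dr,du,dw] rk=8  ker:gk,gl,go,gp,gr,gu,gw,kl,ko,kp,kr,ku,kw,lo,lp,lr,lu,lw,op,ou,ow,pr,pu,pw,ru,rw,uw
∂2: piv[dgk,dgo,dgr,dgu,dgw,dkl,dkr,dku,dlr,dlu,dop,dou,dpu,dpw,dru,drw,gko,gkp,glp,glu,glw,gop,gow,guw,klo,kpr,krw] rk=27  ker:gku,gou,gpu,gpw,grw,klp,klr,klu,kop,kou,kpu,kru,lou,low,lpr,lpu,lpw,lru,opu,opw,puw
∂3: piv[dgku,dgrw,dkru,dlru,dopu,gkop,glpu,glpw,gopw,gpuw,klou,klpr] rk=12
b_1=(35−8)−27=0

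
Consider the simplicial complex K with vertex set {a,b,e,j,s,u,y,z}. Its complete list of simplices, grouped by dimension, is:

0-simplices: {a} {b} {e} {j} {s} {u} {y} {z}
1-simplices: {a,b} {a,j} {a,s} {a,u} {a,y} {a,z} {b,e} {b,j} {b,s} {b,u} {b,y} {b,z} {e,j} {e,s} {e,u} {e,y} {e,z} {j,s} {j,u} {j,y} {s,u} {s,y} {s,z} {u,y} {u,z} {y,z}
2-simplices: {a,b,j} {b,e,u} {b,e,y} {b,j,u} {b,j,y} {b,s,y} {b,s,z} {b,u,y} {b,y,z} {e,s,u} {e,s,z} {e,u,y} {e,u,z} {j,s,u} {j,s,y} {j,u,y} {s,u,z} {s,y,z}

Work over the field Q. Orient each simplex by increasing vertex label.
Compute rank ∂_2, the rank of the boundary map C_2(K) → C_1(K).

n_0=8 n_1=26 n_2=18  [Q]
∂1: piv[ab,aj,as,au,ay,az,be] rk=7  ker:bj,bs,bu,by,bz,ej,es,eu,ey,ez,js,ju,jy,su,sy,sz,uy,uz,yz
∂2: piv[abj,beu,bey,bju,bjy,bsy,bsz,buy,byz,esu,esz,euz,jsu,jsy] rk=14  ker:euy,juy,suz,syz
rk∂_2=14

rank∂_2=14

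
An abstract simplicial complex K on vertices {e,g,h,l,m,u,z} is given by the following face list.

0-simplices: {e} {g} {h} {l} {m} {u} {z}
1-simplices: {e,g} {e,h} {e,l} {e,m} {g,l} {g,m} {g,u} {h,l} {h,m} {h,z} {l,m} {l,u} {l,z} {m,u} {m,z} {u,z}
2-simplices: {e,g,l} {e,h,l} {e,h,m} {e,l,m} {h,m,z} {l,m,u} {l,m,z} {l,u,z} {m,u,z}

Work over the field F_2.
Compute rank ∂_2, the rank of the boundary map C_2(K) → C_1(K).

rank∂_2=8

n_0=7 n_1=16 n_2=9  [Z2]
∂1: piv[eg,eh,el,em,gu,hz] rk=6  ker:gl,gm,hl,hm,lm,lu,lz,mu,mz,uz
∂2: piv[egl,ehl,ehm,elm,hmz,lmu,lmz,luz] rk=8  ker:muz
rk∂_2=8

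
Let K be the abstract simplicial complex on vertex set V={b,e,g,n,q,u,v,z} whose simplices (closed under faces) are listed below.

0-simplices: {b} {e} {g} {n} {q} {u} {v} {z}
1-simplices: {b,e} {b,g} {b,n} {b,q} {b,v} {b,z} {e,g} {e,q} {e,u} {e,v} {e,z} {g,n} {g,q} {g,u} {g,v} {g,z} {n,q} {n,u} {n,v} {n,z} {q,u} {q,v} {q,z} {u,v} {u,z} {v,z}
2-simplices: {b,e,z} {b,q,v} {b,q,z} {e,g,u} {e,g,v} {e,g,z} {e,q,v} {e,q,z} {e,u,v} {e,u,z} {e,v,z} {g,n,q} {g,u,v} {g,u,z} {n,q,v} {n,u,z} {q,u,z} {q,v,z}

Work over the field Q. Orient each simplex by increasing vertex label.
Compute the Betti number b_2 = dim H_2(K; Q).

n_0=8 n_1=26 n_2=18  [Q]
∂1: piv[be,bg,bn,bq,bv,bz,eu] rk=7  ker:eg,eq,ev,ez,gn,gq,gu,gv,gz,nq,nu,nv,nz,qu,qv,qz,uv,uz,vz
∂2: piv[bez,bqv,bqz,egu,egv,egz,eqv,eqz,euv,euz,evz,gnq,nqv,nuz,quz] rk=15  ker:guv,guz,qvz
b_2=(18−15)−0=3

b_2=3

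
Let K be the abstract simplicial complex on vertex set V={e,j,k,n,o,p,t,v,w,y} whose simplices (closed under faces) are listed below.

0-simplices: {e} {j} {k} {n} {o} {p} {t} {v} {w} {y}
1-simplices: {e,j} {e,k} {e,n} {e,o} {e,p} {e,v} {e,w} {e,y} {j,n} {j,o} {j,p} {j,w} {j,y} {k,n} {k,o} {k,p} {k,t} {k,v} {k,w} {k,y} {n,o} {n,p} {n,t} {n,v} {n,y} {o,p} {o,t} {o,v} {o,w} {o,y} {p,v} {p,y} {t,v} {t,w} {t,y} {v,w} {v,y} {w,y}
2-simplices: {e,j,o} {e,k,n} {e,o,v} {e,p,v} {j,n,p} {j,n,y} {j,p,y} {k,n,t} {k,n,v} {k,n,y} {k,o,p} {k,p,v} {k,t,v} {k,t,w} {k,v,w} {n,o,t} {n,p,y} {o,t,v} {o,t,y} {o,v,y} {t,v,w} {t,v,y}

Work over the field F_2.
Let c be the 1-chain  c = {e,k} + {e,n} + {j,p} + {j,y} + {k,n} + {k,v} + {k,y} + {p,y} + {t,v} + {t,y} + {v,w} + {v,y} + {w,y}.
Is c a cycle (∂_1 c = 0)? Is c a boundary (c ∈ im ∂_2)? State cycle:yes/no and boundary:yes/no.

cycle:yes boundary:no

n_0=10 n_1=38 n_2=22  [Z2]
∂1: piv[ej,ek,en,eo,ep,ev,ew,ey,kt] rk=9  ker:jn,jo,jp,jw,jy,kn,ko,kp,kv,kw,ky,no,np,nt,nv,ny,op,ot,ov,ow,oy,pv,py,tv,tw,ty,vw,vy,wy
∂2: piv[ejo,ekn,eov,epv,jnp,jny,jpy,knt,knv,kny,kop,kpv,ktv,ktw,kvw,not,otv,oty,ovy] rk=19  ker:npy,tvw,tvy
∂1c = 0
c vs im∂2: residual ≠ 0 ⇒ not boundary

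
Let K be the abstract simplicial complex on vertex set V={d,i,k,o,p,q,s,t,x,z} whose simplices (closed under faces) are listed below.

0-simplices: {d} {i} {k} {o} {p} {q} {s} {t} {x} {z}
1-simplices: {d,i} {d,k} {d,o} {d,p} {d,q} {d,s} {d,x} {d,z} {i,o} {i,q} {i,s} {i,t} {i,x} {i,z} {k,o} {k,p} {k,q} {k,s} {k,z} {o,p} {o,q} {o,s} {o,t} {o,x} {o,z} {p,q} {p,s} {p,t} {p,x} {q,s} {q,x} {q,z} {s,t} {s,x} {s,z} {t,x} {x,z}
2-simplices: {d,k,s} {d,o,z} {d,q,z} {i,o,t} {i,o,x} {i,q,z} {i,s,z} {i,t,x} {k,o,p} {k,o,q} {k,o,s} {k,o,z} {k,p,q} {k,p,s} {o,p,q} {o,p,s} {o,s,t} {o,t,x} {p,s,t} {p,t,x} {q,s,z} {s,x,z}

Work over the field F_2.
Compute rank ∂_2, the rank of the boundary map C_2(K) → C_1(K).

n_0=10 n_1=37 n_2=22  [Z2]
∂1: piv[di,dk,do,dp,dq,ds,dx,dz,it] rk=9  ker:io,iq,is,ix,iz,ko,kp,kq,ks,kz,op,oq,os,ot,ox,oz,pq,ps,pt,px,qs,qx,qz,st,sx,sz,tx,xz
∂2: piv[dks,doz,dqz,iot,iox,iqz,isz,itx,kop,koq,kos,koz,kpq,kps,ost,pst,ptx,qsz,sxz] rk=19  ker:opq,ops,otx
rk∂_2=19

rank∂_2=19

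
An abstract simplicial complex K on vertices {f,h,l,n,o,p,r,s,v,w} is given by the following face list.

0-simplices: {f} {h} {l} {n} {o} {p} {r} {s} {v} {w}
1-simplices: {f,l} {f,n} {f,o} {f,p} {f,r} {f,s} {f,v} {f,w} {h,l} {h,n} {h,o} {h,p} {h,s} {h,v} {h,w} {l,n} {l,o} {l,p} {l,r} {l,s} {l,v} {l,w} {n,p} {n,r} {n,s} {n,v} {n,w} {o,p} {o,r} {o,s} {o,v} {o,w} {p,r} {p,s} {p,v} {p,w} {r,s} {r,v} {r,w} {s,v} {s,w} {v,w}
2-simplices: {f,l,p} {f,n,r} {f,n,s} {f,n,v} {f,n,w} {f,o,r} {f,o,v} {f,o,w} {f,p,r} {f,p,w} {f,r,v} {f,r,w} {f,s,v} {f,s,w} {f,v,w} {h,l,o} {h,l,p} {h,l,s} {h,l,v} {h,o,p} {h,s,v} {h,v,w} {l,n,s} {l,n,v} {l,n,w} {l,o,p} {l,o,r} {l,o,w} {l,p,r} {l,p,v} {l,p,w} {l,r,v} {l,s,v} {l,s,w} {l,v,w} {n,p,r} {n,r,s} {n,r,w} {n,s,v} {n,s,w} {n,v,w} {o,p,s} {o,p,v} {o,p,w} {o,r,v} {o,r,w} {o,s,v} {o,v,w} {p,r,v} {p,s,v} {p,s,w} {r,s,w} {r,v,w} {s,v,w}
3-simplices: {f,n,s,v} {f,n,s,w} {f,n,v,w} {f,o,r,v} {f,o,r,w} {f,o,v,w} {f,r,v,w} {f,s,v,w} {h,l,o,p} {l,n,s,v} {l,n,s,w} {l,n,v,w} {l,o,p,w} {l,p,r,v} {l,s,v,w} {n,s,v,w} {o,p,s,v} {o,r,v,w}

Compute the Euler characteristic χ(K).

χ(K)=4

n_0=10 n_1=42 n_2=54 n_3=18
χ=+10−42+54−18=4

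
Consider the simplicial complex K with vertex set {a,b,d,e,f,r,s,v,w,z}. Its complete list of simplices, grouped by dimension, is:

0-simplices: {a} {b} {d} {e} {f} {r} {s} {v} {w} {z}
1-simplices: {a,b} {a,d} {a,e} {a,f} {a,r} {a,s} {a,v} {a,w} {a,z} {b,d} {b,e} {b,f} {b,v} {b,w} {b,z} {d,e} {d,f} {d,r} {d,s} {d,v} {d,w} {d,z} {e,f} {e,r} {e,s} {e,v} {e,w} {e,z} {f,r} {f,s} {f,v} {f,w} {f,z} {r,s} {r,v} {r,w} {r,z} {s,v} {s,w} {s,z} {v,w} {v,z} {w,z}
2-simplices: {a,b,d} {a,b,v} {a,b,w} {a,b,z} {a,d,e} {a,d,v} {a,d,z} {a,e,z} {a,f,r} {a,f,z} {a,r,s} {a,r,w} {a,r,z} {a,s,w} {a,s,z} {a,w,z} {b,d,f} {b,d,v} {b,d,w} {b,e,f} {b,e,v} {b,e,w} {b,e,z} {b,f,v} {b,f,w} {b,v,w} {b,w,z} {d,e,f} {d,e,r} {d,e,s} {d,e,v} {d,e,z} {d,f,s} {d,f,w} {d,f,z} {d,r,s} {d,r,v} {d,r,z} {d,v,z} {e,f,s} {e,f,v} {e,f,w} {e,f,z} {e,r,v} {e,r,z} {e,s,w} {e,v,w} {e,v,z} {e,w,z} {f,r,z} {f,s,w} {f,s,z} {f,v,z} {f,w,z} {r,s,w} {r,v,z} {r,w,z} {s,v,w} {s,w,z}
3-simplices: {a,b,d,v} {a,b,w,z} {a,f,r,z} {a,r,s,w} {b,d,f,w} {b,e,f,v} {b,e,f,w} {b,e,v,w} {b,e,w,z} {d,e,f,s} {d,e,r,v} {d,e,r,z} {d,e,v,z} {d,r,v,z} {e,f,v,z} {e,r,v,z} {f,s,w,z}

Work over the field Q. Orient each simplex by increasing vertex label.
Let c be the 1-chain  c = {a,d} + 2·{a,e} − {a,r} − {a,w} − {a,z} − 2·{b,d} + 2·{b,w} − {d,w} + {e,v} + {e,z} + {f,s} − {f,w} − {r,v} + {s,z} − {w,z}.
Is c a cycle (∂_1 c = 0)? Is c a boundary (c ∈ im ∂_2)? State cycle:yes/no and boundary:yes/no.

n_0=10 n_1=43 n_2=59 n_3=17  [Q]
∂1: piv[ab,ad,ae,af,ar,as,av,aw,az] rk=9  ker:bd,be,bf,bv,bw,bz,de,df,dr,ds,dv,dw,dz,ef,er,es,ev,ew,ez,fr,fs,fv,fw,fz,rs,rv,rw,rz,sv,sw,sz,vw,vz,wz
∂2: piv[abd,abv,abw,abz,ade,adv,adz,aez,afr,afz,ars,arw,arz,asw,asz,awz,bdf,bdw,bef,bev,bew,bez,bfv,bfw,bvw,der,des,dfs,dfz,drs,drv,drz,dvz,svw] rk=34  ker:bdv,bwz,def,dev,dez,dfw,efs,efv,efw,efz,erv,erz,esw,evw,evz,ewz,frz,fsw,fsz,fvz,fwz,rsw,rvz,rwz,swz
∂3: piv[abdv,abwz,afrz,arsw,bdfw,befv,befw,bevw,bewz,defs,derv,derz,devz,drvz,efvz,fswz] rk=16  ker:ervz
∂1c = 0
c vs im∂2: reduces to 0 ⇒ boundary

cycle:yes boundary:yes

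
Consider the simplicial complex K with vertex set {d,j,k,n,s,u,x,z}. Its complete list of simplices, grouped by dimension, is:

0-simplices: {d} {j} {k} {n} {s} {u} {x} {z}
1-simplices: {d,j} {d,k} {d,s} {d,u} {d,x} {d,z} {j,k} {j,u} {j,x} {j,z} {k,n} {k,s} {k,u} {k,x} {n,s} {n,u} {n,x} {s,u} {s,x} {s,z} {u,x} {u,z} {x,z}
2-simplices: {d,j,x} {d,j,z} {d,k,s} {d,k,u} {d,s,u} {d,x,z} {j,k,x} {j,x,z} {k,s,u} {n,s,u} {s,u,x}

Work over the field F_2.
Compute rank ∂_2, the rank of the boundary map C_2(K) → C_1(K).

n_0=8 n_1=23 n_2=11  [Z2]
∂1: piv[dj,dk,ds,du,dx,dz,kn] rk=7  ker:jk,ju,jx,jz,ks,ku,kx,ns,nu,nx,su,sx,sz,ux,uz,xz
∂2: piv[djx,djz,dks,dku,dsu,dxz,jkx,nsu,sux] rk=9  ker:jxz,ksu
rk∂_2=9

rank∂_2=9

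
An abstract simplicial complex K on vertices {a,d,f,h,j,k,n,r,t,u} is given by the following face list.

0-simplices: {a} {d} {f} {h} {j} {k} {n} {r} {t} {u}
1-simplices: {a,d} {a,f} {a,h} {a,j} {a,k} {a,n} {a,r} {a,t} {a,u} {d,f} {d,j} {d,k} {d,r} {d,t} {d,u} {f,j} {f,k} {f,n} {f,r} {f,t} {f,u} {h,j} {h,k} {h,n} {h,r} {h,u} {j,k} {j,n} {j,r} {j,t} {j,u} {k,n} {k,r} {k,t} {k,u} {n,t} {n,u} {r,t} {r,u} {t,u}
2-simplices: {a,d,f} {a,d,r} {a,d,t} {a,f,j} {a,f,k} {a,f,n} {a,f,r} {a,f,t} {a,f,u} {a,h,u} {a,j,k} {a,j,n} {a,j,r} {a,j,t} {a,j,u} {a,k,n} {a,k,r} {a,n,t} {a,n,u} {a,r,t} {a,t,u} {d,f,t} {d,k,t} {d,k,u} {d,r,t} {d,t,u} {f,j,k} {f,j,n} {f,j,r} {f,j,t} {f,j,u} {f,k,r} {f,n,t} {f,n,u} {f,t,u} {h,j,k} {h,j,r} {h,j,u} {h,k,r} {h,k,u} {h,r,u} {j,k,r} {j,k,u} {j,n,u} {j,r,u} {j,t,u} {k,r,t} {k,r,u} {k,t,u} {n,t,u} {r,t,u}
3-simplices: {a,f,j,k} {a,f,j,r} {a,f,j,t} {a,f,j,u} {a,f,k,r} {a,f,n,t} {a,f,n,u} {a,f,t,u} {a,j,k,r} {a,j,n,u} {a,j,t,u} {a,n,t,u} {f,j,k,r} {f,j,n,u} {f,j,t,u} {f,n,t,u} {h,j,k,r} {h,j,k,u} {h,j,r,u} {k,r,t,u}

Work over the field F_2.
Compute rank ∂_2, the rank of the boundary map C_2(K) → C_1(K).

n_0=10 n_1=40 n_2=51 n_3=20  [Z2]
∂1: piv[ad,af,ah,aj,ak,an,ar,at,au] rk=9  ker:df,dj,dk,dr,dt,du,fj,fk,fn,fr,ft,fu,hj,hk,hn,hr,hu,jk,jn,jr,jt,ju,kn,kr,kt,ku,nt,nu,rt,ru,tu
∂2: piv[adf,adr,adt,afj,afk,afn,afr,aft,afu,ahu,ajk,ajn,ajr,ajt,aju,akn,akr,ant,anu,art,atu,dkt,dku,dtu,hjk,hjr,hju,hku,hru] rk=29  ker:dft,drt,fjk,fjn,fjr,fjt,fju,fkr,fnt,fnu,ftu,hkr,jkr,jku,jnu,jru,jtu,krt,kru,ktu,ntu,rtu
∂3: piv[afjk,afjr,afjt,afju,afkr,afnt,afnu,aftu,ajkr,ajnu,ajtu,antu,fjnu,hjkr,hjku,hjru,krtu] rk=17  ker:fjkr,fjtu,fntu
rk∂_2=29

rank∂_2=29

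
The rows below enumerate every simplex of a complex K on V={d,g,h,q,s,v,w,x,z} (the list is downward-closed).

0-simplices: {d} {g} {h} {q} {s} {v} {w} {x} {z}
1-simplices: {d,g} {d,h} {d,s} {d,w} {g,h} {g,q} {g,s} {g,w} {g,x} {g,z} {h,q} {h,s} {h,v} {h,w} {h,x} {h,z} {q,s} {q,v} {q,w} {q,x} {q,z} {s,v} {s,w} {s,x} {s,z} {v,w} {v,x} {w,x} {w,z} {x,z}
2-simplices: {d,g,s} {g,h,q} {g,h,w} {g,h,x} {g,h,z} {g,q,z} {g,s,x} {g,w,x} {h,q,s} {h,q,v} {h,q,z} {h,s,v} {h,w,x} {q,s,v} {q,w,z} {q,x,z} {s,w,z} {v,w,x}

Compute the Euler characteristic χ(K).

χ(K)=-3

n_0=9 n_1=30 n_2=18
χ=+9−30+18=-3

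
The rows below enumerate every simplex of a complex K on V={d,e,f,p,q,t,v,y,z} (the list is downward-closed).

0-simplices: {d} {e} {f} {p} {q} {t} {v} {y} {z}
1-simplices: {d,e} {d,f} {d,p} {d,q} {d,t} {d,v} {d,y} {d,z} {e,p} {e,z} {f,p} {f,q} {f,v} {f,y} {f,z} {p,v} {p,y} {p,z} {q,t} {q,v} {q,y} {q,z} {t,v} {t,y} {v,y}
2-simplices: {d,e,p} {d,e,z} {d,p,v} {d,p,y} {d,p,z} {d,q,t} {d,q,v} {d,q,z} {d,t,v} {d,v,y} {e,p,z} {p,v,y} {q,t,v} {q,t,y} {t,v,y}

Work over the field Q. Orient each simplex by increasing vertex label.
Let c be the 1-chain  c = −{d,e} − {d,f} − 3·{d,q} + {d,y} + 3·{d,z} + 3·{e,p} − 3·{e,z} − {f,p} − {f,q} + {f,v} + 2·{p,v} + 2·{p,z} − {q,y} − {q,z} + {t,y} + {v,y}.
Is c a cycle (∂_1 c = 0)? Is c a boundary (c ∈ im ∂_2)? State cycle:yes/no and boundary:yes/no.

n_0=9 n_1=25 n_2=15  [Q]
∂1: piv[de,df,dp,dq,dt,dv,dy,dz] rk=8  ker:ep,ez,fp,fq,fv,fy,fz,pv,py,pz,qt,qv,qy,qz,tv,ty,vy
∂2: piv[dep,dez,dpv,dpy,dpz,dqt,dqv,dqz,dtv,dvy,qty,tvy] rk=12  ker:epz,pvy,qtv
∂1c = {d} − {e} − 2·{p} − 2·{q} − {t} + 2·{v} + 2·{y} + {z}

cycle:no boundary:no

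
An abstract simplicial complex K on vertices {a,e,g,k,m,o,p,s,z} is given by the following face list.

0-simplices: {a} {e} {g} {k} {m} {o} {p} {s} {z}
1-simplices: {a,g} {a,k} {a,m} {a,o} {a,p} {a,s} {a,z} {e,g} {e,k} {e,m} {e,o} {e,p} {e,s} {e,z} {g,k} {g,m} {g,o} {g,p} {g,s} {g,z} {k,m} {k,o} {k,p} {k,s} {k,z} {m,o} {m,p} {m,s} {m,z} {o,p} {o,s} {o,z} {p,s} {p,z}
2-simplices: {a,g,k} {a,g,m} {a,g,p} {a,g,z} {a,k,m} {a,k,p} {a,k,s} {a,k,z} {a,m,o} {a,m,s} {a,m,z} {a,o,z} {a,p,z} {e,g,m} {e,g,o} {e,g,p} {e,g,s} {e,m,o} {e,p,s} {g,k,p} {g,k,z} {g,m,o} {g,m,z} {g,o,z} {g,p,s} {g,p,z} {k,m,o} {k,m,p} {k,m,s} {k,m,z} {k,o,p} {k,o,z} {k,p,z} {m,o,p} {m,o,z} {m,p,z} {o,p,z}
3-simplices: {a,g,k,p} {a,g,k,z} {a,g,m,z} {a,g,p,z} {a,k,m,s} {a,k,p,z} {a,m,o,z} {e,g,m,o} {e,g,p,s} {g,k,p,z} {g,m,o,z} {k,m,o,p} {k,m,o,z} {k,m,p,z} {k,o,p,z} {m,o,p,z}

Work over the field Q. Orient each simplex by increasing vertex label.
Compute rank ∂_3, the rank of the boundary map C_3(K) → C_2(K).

n_0=9 n_1=34 n_2=37 n_3=16  [Q]
∂1: piv[ag,ak,am,ao,ap,as,az,eg] rk=8  ker:ek,em,eo,ep,es,ez,gk,gm,go,gp,gs,gz,km,ko,kp,ks,kz,mo,mp,ms,mz,op,os,oz,ps,pz
∂2: piv[agk,agm,agp,agz,akm,akp,aks,akz,amo,ams,amz,aoz,apz,egm,ego,egp,egs,emo,eps,kmo,kmp,kop] rk=22  ker:gkp,gkz,gmo,gmz,goz,gps,gpz,kms,kmz,koz,kpz,mop,moz,mpz,opz
∂3: piv[agkp,agkz,agmz,agpz,akms,akpz,amoz,egmo,egps,gmoz,kmop,kmoz,kmpz,kopz] rk=14  ker:gkpz,mopz
rk∂_3=14

rank∂_3=14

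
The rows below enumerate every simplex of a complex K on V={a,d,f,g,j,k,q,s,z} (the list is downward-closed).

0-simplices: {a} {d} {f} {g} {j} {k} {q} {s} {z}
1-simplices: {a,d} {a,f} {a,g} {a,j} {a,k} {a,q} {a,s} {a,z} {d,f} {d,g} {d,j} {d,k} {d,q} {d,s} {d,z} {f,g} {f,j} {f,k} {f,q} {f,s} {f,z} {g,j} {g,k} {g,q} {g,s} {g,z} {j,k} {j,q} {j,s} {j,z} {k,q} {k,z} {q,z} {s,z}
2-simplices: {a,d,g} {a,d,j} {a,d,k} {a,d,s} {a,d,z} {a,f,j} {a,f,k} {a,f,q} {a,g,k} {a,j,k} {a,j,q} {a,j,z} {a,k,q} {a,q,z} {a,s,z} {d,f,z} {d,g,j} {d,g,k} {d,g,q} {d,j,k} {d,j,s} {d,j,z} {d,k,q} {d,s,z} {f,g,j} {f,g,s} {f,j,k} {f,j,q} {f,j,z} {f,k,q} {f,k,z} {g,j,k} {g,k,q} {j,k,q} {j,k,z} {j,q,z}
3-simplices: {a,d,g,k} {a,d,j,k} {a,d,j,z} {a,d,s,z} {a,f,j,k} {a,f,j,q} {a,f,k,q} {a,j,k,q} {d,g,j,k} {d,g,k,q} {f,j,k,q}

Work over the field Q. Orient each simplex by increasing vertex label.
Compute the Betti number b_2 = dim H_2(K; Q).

n_0=9 n_1=34 n_2=36 n_3=11  [Q]
∂1: piv[ad,af,ag,aj,ak,aq,as,az] rk=8  ker:df,dg,dj,dk,dq,ds,dz,fg,fj,fk,fq,fs,fz,gj,gk,gq,gs,gz,jk,jq,js,jz,kq,kz,qz,sz
∂2: piv[adg,adj,adk,ads,adz,afj,afk,afq,agk,ajk,ajq,ajz,akq,aqz,asz,dfz,dgj,dgq,djs,dkq,fgj,fgs,fjz,fkz] rk=24  ker:dgk,djk,djz,dsz,fjk,fjq,fkq,gjk,gkq,jkq,jkz,jqz
∂3: piv[adgk,adjk,adjz,adsz,afjk,afjq,afkq,ajkq,dgjk,dgkq] rk=10  ker:fjkq
b_2=(36−24)−10=2

b_2=2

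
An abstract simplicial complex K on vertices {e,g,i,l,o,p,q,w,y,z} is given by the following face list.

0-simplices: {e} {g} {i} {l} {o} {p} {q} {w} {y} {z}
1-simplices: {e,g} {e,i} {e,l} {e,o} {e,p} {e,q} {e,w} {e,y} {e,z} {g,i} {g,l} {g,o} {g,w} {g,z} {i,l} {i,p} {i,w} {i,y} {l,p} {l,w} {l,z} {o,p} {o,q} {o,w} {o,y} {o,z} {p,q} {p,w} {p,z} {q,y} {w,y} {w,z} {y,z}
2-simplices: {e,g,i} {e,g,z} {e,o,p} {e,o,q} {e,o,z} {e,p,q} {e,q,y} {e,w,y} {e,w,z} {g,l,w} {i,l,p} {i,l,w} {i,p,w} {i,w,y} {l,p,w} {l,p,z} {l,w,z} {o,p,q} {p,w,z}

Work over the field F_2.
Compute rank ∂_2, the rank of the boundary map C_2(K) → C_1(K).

n_0=10 n_1=33 n_2=19  [Z2]
∂1: piv[eg,ei,el,eo,ep,eq,ew,ey,ez] rk=9  ker:gi,gl,go,gw,gz,il,ip,iw,iy,lp,lw,lz,op,oq,ow,oy,oz,pq,pw,pz,qy,wy,wz,yz
∂2: piv[egi,egz,eop,eoq,eoz,epq,eqy,ewy,ewz,glw,ilp,ilw,ipw,iwy,lpz,lwz] rk=16  ker:lpw,opq,pwz
rk∂_2=16

rank∂_2=16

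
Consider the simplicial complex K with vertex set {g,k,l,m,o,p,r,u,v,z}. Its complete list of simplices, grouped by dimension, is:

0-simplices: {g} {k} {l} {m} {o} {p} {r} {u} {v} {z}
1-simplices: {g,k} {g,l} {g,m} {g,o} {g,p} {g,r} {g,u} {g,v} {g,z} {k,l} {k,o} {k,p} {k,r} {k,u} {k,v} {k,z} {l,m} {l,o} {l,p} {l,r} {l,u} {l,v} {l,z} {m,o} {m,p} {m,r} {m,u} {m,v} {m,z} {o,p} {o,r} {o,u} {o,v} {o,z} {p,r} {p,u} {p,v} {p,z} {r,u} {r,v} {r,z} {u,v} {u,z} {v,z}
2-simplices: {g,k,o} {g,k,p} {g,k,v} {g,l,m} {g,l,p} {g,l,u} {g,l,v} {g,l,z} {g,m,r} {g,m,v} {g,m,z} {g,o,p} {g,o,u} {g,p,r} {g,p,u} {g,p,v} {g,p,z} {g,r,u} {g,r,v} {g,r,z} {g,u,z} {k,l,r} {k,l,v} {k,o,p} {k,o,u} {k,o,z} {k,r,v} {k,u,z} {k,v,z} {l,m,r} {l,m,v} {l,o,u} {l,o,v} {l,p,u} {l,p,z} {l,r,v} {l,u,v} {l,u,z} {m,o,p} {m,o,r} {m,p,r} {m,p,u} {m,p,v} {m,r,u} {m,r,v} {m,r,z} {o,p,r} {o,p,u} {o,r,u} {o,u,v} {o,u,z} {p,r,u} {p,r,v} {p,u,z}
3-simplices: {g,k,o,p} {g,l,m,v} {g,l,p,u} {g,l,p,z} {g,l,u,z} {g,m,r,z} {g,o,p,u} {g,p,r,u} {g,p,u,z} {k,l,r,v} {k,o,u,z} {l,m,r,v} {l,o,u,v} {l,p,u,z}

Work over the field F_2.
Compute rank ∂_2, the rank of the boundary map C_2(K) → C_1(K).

n_0=10 n_1=44 n_2=54 n_3=14  [Z2]
∂1: piv[gk,gl,gm,go,gp,gr,gu,gv,gz] rk=9  ker:kl,ko,kp,kr,ku,kv,kz,lm,lo,lp,lr,lu,lv,lz,mo,mp,mr,mu,mv,mz,op,or,ou,ov,oz,pr,pu,pv,pz,ru,rv,rz,uv,uz,vz
∂2: piv[gko,gkp,gkv,glm,glp,glu,glv,glz,gmr,gmv,gmz,gop,gou,gpr,gpu,gpv,gpz,gru,grv,grz,guz,klr,klv,kou,koz,krv,kuz,kvz,lou,lov,luv,mop,mor,mpr,mpu] rk=35  ker:kop,lmr,lmv,lpu,lpz,lrv,luz,mpv,mru,mrv,mrz,opr,opu,oru,ouv,ouz,pru,prv,puz
∂3: piv[gkop,glmv,glpu,glpz,gluz,gmrz,gopu,gpru,gpuz,klrv,kouz,lmrv,louv] rk=13  ker:lpuz
rk∂_2=35

rank∂_2=35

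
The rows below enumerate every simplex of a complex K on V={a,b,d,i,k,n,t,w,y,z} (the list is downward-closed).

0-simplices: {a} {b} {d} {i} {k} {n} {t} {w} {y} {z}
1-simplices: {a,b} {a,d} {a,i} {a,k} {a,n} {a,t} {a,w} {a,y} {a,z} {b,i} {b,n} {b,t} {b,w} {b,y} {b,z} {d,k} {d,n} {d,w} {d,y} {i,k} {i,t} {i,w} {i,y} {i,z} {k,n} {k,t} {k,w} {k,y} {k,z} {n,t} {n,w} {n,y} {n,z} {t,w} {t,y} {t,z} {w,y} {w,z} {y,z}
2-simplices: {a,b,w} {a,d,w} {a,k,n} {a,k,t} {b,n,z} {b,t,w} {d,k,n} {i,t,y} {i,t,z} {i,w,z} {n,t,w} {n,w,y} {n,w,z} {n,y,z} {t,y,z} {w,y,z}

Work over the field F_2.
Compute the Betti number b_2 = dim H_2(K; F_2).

b_2=1

n_0=10 n_1=39 n_2=16  [Z2]
∂1: piv[ab,ad,ai,ak,an,at,aw,ay,az] rk=9  ker:bi,bn,bt,bw,by,bz,dk,dn,dw,dy,ik,it,iw,iy,iz,kn,kt,kw,ky,kz,nt,nw,ny,nz,tw,ty,tz,wy,wz,yz
∂2: piv[abw,adw,akn,akt,bnz,btw,dkn,ity,itz,iwz,ntw,nwy,nwz,nyz,tyz] rk=15  ker:wyz
b_2=(16−15)−0=1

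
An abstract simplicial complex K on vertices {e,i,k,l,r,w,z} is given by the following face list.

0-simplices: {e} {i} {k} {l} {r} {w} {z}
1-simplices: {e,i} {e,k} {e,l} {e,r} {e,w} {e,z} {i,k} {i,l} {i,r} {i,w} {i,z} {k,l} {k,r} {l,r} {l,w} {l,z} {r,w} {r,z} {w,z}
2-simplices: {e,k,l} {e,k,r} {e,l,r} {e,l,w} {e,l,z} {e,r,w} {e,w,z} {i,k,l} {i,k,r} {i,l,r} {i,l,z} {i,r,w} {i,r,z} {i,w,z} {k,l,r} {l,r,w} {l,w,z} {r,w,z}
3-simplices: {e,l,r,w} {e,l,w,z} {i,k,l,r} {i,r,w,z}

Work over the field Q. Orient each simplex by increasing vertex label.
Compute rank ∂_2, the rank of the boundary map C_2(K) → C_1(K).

n_0=7 n_1=19 n_2=18 n_3=4  [Q]
∂1: piv[ei,ek,el,er,ew,ez] rk=6  ker:ik,il,ir,iw,iz,kl,kr,lr,lw,lz,rw,rz,wz
∂2: piv[ekl,ekr,elr,elw,elz,erw,ewz,ikl,ikr,ilz,irw,irz] rk=12  ker:ilr,iwz,klr,lrw,lwz,rwz
∂3: piv[elrw,elwz,iklr,irwz] rk=4
rk∂_2=12

rank∂_2=12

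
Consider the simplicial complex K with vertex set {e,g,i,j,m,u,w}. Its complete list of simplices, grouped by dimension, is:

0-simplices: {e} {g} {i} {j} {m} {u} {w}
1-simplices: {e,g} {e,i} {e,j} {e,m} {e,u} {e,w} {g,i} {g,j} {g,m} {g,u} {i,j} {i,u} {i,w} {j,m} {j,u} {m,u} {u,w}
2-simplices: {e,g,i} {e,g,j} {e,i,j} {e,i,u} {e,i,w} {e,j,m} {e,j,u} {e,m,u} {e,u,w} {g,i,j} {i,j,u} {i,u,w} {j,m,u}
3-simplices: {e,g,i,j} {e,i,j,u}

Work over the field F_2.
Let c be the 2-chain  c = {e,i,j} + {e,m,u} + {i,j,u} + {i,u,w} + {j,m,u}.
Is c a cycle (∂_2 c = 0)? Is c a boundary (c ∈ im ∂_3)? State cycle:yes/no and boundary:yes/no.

n_0=7 n_1=17 n_2=13 n_3=2  [Z2]
∂1: piv[eg,ei,ej,em,eu,ew] rk=6  ker:gi,gj,gm,gu,ij,iu,iw,jm,ju,mu,uw
∂2: piv[egi,egj,eij,eiu,eiw,ejm,eju,emu,euw] rk=9  ker:gij,iju,iuw,jmu
∂3: piv[egij,eiju] rk=2
∂2c = {e,i} + {e,j} + {e,m} + {e,u} + {i,w} + {j,m} + {u,w}

cycle:no boundary:no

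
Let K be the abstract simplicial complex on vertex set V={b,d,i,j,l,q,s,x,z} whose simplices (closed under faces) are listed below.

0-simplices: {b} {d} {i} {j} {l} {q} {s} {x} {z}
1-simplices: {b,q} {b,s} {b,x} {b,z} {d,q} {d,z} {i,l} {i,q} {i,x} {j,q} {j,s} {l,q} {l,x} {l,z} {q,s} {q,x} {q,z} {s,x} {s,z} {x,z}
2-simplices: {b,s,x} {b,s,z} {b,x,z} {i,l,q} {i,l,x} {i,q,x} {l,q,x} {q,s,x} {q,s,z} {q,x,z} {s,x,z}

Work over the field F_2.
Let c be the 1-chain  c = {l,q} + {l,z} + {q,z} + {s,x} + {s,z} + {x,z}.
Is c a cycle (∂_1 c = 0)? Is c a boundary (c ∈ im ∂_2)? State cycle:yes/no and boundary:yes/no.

n_0=9 n_1=20 n_2=11  [Z2]
∂1: piv[bq,bs,bx,bz,dq,il,iq,jq] rk=8  ker:dz,ix,js,lq,lx,lz,qs,qx,qz,sx,sz,xz
∂2: piv[bsx,bsz,bxz,ilq,ilx,iqx,qsx,qsz] rk=8  ker:lqx,qxz,sxz
∂1c = 0
c vs im∂2: residual ≠ 0 ⇒ not boundary

cycle:yes boundary:no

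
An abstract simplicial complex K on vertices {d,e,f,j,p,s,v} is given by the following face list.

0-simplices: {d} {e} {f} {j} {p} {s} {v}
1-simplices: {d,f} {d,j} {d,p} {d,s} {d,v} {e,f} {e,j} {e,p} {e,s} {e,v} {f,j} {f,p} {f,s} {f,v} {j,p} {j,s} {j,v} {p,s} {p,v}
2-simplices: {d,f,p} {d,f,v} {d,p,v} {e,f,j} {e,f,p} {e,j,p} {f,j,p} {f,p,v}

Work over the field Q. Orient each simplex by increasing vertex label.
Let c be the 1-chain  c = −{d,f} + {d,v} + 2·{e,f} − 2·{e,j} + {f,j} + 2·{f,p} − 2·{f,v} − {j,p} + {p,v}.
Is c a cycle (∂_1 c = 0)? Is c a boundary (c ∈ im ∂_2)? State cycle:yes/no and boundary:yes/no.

n_0=7 n_1=19 n_2=8  [Q]
∂1: piv[df,dj,dp,ds,dv,ef] rk=6  ker:ej,ep,es,ev,fj,fp,fs,fv,jp,js,jv,ps,pv
∂2: piv[dfp,dfv,dpv,efj,efp,ejp] rk=6  ker:fjp,fpv
∂1c = 0
c vs im∂2: reduces to 0 ⇒ boundary

cycle:yes boundary:yes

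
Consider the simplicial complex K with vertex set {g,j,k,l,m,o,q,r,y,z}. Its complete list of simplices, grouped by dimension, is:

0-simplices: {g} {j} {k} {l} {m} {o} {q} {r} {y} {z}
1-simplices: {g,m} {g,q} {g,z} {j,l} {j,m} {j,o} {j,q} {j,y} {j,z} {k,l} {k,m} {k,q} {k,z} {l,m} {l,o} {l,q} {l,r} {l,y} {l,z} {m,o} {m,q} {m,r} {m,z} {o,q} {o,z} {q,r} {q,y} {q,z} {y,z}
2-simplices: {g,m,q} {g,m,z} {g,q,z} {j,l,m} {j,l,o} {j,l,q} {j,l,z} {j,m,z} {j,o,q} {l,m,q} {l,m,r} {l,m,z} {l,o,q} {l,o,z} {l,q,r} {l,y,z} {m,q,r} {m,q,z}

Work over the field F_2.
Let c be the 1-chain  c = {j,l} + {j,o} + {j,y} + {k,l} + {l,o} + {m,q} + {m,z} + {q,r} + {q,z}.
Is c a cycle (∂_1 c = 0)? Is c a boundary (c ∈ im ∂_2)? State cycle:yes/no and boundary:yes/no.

cycle:no boundary:no

n_0=10 n_1=29 n_2=18  [Z2]
∂1: piv[gm,gq,gz,jl,jm,jo,jy,kl,lr] rk=9  ker:jq,jz,km,kq,kz,lm,lo,lq,ly,lz,mo,mq,mr,mz,oq,oz,qr,qy,qz,yz
∂2: piv[gmq,gmz,gqz,jlm,jlo,jlq,jlz,jmz,joq,lmq,lmr,loz,lqr,lyz] rk=14  ker:lmz,loq,mqr,mqz
∂1c = {j} + {k} + {l} + {q} + {r} + {y}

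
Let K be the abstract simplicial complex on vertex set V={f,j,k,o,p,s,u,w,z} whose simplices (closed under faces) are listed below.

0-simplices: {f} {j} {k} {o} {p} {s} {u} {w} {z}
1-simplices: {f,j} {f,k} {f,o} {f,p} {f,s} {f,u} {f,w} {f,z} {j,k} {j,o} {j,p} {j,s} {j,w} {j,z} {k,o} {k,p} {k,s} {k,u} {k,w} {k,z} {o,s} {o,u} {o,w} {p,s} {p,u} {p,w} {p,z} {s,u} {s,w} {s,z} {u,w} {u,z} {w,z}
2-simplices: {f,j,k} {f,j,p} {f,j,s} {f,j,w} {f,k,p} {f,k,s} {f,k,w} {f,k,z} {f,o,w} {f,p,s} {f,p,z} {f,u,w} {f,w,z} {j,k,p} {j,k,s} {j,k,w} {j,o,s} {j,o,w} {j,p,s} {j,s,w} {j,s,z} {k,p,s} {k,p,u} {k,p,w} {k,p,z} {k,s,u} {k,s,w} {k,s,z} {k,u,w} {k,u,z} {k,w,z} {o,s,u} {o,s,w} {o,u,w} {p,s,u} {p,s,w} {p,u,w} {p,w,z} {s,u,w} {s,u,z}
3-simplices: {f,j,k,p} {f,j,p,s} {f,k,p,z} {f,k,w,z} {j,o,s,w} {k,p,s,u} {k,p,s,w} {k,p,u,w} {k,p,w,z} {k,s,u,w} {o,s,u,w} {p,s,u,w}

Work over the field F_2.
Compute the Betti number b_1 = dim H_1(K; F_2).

n_0=9 n_1=33 n_2=40 n_3=12  [Z2]
∂1: piv[fj,fk,fo,fp,fs,fu,fw,fz] rk=8  ker:jk,jo,jp,js,jw,jz,ko,kp,ks,ku,kw,kz,os,ou,ow,ps,pu,pw,pz,su,sw,sz,uw,uz,wz
∂2: piv[fjk,fjp,fjs,fjw,fkp,fks,fkw,fkz,fow,fps,fpz,fuw,fwz,jos,jow,jsw,jsz,kpu,kpw,ksu,ksz,kuw,kuz,osu] rk=24  ker:jkp,jks,jkw,jps,kps,kpz,ksw,kwz,osw,ouw,psu,psw,puw,pwz,suw,suz
∂3: piv[fjkp,fjps,fkpz,fkwz,josw,kpsu,kpsw,kpuw,kpwz,ksuw,osuw] rk=11  ker:psuw
b_1=(33−8)−24=1

b_1=1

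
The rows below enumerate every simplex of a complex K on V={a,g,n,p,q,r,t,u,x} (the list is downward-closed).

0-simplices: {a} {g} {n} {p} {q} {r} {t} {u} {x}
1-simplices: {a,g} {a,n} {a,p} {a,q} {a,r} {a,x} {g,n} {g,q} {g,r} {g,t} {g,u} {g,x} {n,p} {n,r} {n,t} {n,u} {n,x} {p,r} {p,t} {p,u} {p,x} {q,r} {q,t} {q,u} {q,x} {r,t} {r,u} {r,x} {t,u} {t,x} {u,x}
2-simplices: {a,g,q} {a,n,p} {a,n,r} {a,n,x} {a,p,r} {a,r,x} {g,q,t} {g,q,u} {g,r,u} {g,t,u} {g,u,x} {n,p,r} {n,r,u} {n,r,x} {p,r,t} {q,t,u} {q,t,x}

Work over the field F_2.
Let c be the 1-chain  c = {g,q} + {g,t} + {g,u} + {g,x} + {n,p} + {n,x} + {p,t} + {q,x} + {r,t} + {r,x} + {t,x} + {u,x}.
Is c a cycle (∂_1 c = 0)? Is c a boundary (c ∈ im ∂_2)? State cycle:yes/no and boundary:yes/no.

cycle:yes boundary:yes

n_0=9 n_1=31 n_2=17  [Z2]
∂1: piv[ag,an,ap,aq,ar,ax,gt,gu] rk=8  ker:gn,gq,gr,gx,np,nr,nt,nu,nx,pr,pt,pu,px,qr,qt,qu,qx,rt,ru,rx,tu,tx,ux
∂2: piv[agq,anp,anr,anx,apr,arx,gqt,gqu,gru,gtu,gux,nru,prt,qtx] rk=14  ker:npr,nrx,qtu
∂1c = 0
c vs im∂2: reduces to 0 ⇒ boundary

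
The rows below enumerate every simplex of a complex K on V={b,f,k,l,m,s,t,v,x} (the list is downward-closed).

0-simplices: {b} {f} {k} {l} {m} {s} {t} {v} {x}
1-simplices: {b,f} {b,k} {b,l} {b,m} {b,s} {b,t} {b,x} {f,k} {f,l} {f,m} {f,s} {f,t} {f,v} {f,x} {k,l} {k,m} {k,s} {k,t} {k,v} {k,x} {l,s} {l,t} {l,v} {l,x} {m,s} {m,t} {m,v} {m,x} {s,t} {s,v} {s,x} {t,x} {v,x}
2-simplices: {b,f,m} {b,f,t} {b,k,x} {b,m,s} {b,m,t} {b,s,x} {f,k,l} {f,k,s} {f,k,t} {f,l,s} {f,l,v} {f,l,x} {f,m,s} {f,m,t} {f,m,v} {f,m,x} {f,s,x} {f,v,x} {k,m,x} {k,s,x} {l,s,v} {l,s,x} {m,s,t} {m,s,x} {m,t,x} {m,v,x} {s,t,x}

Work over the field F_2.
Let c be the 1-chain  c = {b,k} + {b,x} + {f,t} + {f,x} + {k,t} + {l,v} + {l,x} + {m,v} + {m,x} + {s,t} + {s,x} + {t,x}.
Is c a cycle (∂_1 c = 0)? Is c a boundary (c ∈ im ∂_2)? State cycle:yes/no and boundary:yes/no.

n_0=9 n_1=33 n_2=27  [Z2]
∂1: piv[bf,bk,bl,bm,bs,bt,bx,fv] rk=8  ker:fk,fl,fm,fs,ft,fx,kl,km,ks,kt,kv,kx,ls,lt,lv,lx,ms,mt,mv,mx,st,sv,sx,tx,vx
∂2: piv[bfm,bft,bkx,bms,bmt,bsx,fkl,fks,fkt,fls,flv,flx,fms,fmv,fmx,fsx,fvx,kmx,ksx,lsv,mst,mtx] rk=22  ker:fmt,lsx,msx,mvx,stx
∂1c = 0
c vs im∂2: reduces to 0 ⇒ boundary

cycle:yes boundary:yes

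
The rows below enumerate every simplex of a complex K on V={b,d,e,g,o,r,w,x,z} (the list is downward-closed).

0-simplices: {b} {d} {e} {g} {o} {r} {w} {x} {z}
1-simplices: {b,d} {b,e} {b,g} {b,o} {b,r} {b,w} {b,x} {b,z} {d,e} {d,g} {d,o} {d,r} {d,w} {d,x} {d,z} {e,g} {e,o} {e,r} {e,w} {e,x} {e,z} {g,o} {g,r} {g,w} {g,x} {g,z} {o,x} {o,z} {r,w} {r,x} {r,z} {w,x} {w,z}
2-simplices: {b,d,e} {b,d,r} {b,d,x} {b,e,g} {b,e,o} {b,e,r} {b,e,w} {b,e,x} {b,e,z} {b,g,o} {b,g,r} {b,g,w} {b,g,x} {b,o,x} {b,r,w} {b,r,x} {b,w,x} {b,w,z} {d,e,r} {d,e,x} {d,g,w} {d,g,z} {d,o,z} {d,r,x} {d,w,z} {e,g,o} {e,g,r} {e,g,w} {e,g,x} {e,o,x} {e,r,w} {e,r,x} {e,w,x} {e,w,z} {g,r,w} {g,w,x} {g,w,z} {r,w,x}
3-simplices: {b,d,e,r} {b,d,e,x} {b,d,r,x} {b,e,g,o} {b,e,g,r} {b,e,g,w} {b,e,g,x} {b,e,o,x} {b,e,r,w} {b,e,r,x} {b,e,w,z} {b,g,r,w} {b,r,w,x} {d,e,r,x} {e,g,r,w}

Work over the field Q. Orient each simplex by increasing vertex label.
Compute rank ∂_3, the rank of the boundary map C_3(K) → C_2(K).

n_0=9 n_1=33 n_2=38 n_3=15  [Q]
∂1: piv[bd,be,bg,bo,br,bw,bx,bz] rk=8  ker:de,dg,do,dr,dw,dx,dz,eg,eo,er,ew,ex,ez,go,gr,gw,gx,gz,ox,oz,rw,rx,rz,wx,wz
∂2: piv[bde,bdr,bdx,beg,beo,ber,bew,bex,bez,bgo,bgr,bgw,bgx,box,brw,brx,bwx,bwz,dgw,dgz,doz,dwz] rk=22  ker:der,dex,drx,ego,egr,egw,egx,eox,erw,erx,ewx,ewz,grw,gwx,gwz,rwx
∂3: piv[bder,bdex,bdrx,bego,begr,begw,begx,beox,berw,berx,bewz,bgrw,brwx] rk=13  ker:derx,egrw
rk∂_3=13

rank∂_3=13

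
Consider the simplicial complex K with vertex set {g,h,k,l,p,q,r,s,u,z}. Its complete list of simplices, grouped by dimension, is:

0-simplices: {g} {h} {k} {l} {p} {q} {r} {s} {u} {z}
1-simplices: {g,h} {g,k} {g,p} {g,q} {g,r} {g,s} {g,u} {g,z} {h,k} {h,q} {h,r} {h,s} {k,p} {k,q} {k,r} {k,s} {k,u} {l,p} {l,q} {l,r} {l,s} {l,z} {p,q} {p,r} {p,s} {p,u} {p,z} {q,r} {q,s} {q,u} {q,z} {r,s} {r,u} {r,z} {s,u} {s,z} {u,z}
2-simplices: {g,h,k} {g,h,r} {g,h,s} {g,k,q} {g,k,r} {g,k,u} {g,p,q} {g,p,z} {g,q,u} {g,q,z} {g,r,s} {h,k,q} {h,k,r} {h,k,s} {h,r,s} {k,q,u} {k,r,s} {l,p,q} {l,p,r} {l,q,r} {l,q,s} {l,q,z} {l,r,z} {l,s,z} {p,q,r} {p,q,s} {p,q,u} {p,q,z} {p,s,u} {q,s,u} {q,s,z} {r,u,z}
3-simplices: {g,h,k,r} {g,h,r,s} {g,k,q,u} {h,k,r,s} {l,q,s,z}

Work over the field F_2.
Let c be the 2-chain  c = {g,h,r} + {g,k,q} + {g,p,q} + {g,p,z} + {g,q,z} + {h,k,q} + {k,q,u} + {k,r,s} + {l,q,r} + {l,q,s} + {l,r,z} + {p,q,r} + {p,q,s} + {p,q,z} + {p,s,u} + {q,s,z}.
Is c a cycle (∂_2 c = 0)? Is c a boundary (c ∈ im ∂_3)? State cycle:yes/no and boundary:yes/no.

cycle:no boundary:no

n_0=10 n_1=37 n_2=32 n_3=5  [Z2]
∂1: piv[gh,gk,gp,gq,gr,gs,gu,gz,lp] rk=9  ker:hk,hq,hr,hs,kp,kq,kr,ks,ku,lq,lr,ls,lz,pq,pr,ps,pu,pz,qr,qs,qu,qz,rs,ru,rz,su,sz,uz
∂2: piv[ghk,ghr,ghs,gkq,gkr,gku,gpq,gpz,gqu,gqz,grs,hkq,hks,lpq,lpr,lqr,lqs,lqz,lrz,lsz,pqs,pqu,psu,ruz] rk=24  ker:hkr,hrs,kqu,krs,pqr,pqz,qsu,qsz
∂3: piv[ghkr,ghrs,gkqu,hkrs,lqsz] rk=5
∂2c = {g,h} + {g,k} + {g,q} + {g,r} + {h,k} + {h,q} + {h,r} + {k,q} + {k,r} + {k,s} + {k,u} + {l,s} + {l,z} + {p,r} + {p,u} + {q,s} + {q,u} + {q,z} + {r,s} + {r,z} + {s,u} + {s,z}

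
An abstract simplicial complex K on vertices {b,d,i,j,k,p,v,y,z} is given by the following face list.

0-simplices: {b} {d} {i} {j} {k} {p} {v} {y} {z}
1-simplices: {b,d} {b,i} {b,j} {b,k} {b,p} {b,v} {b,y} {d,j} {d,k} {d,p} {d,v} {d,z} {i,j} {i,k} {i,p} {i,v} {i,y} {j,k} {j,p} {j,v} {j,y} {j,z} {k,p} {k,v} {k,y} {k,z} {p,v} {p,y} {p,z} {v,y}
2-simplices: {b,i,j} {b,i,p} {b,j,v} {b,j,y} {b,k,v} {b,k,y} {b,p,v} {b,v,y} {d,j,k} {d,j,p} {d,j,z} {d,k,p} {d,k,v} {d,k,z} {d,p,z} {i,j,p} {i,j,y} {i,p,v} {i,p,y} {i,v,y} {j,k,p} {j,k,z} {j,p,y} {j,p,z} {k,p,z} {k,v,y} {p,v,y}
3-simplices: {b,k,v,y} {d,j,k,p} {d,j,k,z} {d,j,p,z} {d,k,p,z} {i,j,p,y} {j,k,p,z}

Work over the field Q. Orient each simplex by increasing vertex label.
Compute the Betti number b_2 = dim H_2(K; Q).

n_0=9 n_1=30 n_2=27 n_3=7  [Q]
∂1: piv[bd,bi,bj,bk,bp,bv,by,dz] rk=8  ker:dj,dk,dp,dv,ij,ik,ip,iv,iy,jk,jp,jv,jy,jz,kp,kv,ky,kz,pv,py,pz,vy
∂2: piv[bij,bip,bjv,bjy,bkv,bky,bpv,bvy,djk,djp,djz,dkp,dkv,dkz,dpz,ijp,ijy,ipv,ipy] rk=19  ker:ivy,jkp,jkz,jpy,jpz,kpz,kvy,pvy
∂3: piv[bkvy,djkp,djkz,djpz,dkpz,ijpy] rk=6  ker:jkpz
b_2=(27−19)−6=2

b_2=2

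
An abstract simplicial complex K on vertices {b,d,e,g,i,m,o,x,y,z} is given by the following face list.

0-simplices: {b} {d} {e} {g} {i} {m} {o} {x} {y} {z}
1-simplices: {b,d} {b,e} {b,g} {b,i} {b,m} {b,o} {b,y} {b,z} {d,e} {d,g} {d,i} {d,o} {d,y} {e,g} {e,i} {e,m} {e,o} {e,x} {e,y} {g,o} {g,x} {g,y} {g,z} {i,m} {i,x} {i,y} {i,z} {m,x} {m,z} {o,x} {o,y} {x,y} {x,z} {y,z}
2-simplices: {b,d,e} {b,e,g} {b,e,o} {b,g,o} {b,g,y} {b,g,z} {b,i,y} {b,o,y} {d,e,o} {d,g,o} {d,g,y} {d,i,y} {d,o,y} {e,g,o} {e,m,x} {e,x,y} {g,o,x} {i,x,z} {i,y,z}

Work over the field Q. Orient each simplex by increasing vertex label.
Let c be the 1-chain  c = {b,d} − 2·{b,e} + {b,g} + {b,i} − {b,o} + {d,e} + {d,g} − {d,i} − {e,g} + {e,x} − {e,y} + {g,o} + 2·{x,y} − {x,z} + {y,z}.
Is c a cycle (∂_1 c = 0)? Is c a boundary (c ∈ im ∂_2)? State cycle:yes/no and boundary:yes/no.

cycle:yes boundary:no

n_0=10 n_1=34 n_2=19  [Q]
∂1: piv[bd,be,bg,bi,bm,bo,by,bz,ex] rk=9  ker:de,dg,di,do,dy,eg,ei,em,eo,ey,go,gx,gy,gz,im,ix,iy,iz,mx,mz,ox,oy,xy,xz,yz
∂2: piv[bde,beg,beo,bgo,bgy,bgz,biy,boy,deo,dgo,dgy,diy,emx,exy,gox,ixz,iyz] rk=17  ker:doy,ego
∂1c = 0
c vs im∂2: residual ≠ 0 ⇒ not boundary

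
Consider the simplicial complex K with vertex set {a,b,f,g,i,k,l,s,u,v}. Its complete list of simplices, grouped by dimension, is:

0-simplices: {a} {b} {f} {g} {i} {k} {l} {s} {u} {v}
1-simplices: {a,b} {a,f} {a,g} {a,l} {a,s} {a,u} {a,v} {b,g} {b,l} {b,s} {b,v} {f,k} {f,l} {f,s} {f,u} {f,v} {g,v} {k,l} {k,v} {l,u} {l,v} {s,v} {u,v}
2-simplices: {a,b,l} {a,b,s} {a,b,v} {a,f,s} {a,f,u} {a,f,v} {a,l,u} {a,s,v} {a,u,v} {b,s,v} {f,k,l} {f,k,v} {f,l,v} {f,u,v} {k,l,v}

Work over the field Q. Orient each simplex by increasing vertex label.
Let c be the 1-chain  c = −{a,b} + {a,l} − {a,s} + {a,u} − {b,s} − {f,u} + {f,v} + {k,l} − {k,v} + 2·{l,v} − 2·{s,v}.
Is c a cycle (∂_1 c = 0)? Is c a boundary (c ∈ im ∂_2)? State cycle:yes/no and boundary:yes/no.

n_0=10 n_1=23 n_2=15  [Q]
∂1: piv[ab,af,ag,al,as,au,av,fk] rk=8  ker:bg,bl,bs,bv,fl,fs,fu,fv,gv,kl,kv,lu,lv,sv,uv
∂2: piv[abl,abs,abv,afs,afu,afv,alu,asv,auv,fkl,fkv,flv] rk=12  ker:bsv,fuv,klv
∂1c = 0
c vs im∂2: residual ≠ 0 ⇒ not boundary

cycle:yes boundary:no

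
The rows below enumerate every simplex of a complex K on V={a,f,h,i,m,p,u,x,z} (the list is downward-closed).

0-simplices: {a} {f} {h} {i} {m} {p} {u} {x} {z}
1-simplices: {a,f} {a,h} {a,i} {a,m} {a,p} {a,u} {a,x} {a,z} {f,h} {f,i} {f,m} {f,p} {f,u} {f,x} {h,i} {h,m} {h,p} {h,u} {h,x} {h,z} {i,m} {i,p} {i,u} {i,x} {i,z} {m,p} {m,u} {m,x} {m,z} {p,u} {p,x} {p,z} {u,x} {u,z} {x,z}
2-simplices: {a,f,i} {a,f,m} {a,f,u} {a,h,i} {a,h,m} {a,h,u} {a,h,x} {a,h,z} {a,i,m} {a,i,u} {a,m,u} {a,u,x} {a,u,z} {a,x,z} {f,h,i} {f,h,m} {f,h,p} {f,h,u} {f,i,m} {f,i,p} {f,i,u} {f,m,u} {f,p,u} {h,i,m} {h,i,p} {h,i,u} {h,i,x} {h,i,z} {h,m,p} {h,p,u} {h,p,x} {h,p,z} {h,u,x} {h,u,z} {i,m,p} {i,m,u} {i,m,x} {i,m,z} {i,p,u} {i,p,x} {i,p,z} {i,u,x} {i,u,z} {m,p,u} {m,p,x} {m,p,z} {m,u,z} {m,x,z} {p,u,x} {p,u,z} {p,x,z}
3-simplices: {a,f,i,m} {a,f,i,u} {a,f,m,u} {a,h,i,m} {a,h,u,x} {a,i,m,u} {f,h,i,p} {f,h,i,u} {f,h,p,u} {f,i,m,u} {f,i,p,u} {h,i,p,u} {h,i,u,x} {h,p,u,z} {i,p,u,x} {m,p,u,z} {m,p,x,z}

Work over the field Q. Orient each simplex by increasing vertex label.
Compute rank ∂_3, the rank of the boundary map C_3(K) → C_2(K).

n_0=9 n_1=35 n_2=51 n_3=17  [Q]
∂1: piv[af,ah,ai,am,ap,au,ax,az] rk=8  ker:fh,fi,fm,fp,fu,fx,hi,hm,hp,hu,hx,hz,im,ip,iu,ix,iz,mp,mu,mx,mz,pu,px,pz,ux,uz,xz
∂2: piv[afi,afm,afu,ahi,ahm,ahu,ahx,ahz,aim,aiu,amu,aux,auz,axz,fhi,fhp,fip,fpu,hix,hiz,hmp,hpx,hpz,imx,imz] rk=25  ker:fhm,fhu,fim,fiu,fmu,him,hip,hiu,hpu,hux,huz,imp,imu,ipu,ipx,ipz,iux,iuz,mpu,mpx,mpz,muz,mxz,pux,puz,pxz
∂3: piv[afim,afiu,afmu,ahim,ahux,aimu,fhip,fhiu,fhpu,fipu,hiux,hpuz,ipux,mpuz,mpxz] rk=15  ker:fimu,hipu
rk∂_3=15

rank∂_3=15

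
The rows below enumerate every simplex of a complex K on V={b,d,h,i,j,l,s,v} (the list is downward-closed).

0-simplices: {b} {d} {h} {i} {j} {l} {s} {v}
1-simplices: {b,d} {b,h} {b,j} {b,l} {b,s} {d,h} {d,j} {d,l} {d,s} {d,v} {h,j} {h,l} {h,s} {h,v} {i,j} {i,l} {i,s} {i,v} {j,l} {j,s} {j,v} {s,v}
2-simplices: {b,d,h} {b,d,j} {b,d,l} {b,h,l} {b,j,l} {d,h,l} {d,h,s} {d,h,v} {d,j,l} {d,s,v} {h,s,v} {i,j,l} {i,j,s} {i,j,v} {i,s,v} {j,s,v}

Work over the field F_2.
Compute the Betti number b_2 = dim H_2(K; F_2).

b_2=4

n_0=8 n_1=22 n_2=16  [Z2]
∂1: piv[bd,bh,bj,bl,bs,dv,ij] rk=7  ker:dh,dj,dl,ds,hj,hl,hs,hv,il,is,iv,jl,js,jv,sv
∂2: piv[bdh,bdj,bdl,bhl,bjl,dhs,dhv,dsv,ijl,ijs,ijv,isv] rk=12  ker:dhl,djl,hsv,jsv
b_2=(16−12)−0=4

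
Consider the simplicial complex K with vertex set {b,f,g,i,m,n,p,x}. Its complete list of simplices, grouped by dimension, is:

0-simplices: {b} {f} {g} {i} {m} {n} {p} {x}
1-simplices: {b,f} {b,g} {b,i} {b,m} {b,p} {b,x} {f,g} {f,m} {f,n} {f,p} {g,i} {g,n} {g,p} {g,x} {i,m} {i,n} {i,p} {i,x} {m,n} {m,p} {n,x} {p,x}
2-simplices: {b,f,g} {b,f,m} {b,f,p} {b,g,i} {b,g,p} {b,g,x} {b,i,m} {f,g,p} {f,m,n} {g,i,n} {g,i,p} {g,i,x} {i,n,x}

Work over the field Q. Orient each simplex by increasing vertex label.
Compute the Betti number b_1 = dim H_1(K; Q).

n_0=8 n_1=22 n_2=13  [Q]
∂1: piv[bf,bg,bi,bm,bp,bx,fn] rk=7  ker:fg,fm,fp,gi,gn,gp,gx,im,in,ip,ix,mn,mp,nx,px
∂2: piv[bfg,bfm,bfp,bgi,bgp,bgx,bim,fmn,gin,gip,gix,inx] rk=12  ker:fgp
b_1=(22−7)−12=3

b_1=3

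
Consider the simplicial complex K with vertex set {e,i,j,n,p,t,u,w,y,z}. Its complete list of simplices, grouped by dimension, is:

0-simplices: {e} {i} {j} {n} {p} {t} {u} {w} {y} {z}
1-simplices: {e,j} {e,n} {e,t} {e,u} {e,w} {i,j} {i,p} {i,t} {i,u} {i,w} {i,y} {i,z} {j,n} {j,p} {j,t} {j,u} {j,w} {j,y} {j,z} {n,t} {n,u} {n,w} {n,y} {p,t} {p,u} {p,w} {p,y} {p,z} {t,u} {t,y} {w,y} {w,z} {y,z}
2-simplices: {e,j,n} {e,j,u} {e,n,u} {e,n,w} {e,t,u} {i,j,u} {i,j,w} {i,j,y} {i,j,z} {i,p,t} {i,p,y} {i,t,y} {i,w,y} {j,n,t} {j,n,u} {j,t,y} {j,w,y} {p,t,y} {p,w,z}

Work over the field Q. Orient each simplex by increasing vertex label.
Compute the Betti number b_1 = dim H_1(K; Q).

b_1=8

n_0=10 n_1=33 n_2=19  [Q]
∂1: piv[ej,en,et,eu,ew,ij,ip,iy,iz] rk=9  ker:it,iu,iw,jn,jp,jt,ju,jw,jy,jz,nt,nu,nw,ny,pt,pu,pw,py,pz,tu,ty,wy,wz,yz
∂2: piv[ejn,eju,enu,enw,etu,iju,ijw,ijy,ijz,ipt,ipy,ity,iwy,jnt,jty,pwz] rk=16  ker:jnu,jwy,pty
b_1=(33−9)−16=8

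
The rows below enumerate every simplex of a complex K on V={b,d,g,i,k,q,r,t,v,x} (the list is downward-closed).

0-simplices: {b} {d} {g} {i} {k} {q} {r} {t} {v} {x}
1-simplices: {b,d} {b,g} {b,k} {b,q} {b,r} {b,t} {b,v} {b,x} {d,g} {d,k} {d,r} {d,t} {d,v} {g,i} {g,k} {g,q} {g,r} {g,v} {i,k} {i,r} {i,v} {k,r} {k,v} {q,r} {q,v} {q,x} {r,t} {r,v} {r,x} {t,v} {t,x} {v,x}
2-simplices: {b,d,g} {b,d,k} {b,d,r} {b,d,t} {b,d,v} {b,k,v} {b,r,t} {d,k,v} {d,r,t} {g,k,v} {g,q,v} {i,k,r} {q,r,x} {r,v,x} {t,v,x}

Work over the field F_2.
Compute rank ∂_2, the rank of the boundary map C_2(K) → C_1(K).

n_0=10 n_1=32 n_2=15  [Z2]
∂1: piv[bd,bg,bk,bq,br,bt,bv,bx,gi] rk=9  ker:dg,dk,dr,dt,dv,gk,gq,gr,gv,ik,ir,iv,kr,kv,qr,qv,qx,rt,rv,rx,tv,tx,vx
∂2: piv[bdg,bdk,bdr,bdt,bdv,bkv,brt,gkv,gqv,ikr,qrx,rvx,tvx] rk=13  ker:dkv,drt
rk∂_2=13

rank∂_2=13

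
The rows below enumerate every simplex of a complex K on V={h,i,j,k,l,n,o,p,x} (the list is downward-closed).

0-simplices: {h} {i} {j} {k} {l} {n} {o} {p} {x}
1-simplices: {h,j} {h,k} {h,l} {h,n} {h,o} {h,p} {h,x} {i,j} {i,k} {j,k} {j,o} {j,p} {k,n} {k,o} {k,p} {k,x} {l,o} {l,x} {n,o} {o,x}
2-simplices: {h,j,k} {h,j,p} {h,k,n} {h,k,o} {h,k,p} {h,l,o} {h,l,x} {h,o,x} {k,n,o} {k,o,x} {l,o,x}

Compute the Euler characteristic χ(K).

χ(K)=0

n_0=9 n_1=20 n_2=11
χ=+9−20+11=0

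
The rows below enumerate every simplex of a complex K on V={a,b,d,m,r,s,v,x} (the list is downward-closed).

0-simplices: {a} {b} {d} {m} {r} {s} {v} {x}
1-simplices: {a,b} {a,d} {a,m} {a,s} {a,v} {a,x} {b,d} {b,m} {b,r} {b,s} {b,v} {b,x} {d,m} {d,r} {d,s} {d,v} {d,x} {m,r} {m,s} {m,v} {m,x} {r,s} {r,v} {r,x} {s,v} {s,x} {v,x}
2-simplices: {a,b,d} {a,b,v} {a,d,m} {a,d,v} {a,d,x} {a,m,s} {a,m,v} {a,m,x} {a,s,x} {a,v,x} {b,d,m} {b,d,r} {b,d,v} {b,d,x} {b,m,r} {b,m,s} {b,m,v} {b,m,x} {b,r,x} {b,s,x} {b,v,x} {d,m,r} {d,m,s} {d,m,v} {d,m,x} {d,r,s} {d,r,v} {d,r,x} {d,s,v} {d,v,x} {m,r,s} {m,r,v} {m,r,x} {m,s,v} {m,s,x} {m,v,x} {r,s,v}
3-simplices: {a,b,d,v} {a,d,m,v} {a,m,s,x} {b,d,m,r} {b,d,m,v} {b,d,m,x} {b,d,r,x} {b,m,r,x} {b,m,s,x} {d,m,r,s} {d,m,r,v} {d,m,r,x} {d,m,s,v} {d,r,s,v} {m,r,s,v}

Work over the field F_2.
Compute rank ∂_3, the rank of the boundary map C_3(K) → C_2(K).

n_0=8 n_1=27 n_2=37 n_3=15  [Z2]
∂1: piv[ab,ad,am,as,av,ax,br] rk=7  ker:bd,bm,bs,bv,bx,dm,dr,ds,dv,dx,mr,ms,mv,mx,rs,rv,rx,sv,sx,vx
∂2: piv[abd,abv,adm,adv,adx,ams,amv,amx,asx,avx,bdm,bdr,bdx,bmr,bms,brx,dms,drs,drv,dsv] rk=20  ker:bdv,bmv,bmx,bsx,bvx,dmr,dmv,dmx,drx,dvx,mrs,mrv,mrx,msv,msx,mvx,rsv
∂3: piv[abdv,admv,amsx,bdmr,bdmv,bdmx,bdrx,bmrx,bmsx,dmrs,dmrv,dmsv,drsv] rk=13  ker:dmrx,mrsv
rk∂_3=13

rank∂_3=13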